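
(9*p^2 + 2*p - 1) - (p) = 9*p^2 + p - 1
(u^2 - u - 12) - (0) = u^2 - u - 12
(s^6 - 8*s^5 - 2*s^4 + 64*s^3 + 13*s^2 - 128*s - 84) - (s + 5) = s^6 - 8*s^5 - 2*s^4 + 64*s^3 + 13*s^2 - 129*s - 89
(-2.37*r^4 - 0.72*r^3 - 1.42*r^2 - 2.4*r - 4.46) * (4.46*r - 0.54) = -10.5702*r^5 - 1.9314*r^4 - 5.9444*r^3 - 9.9372*r^2 - 18.5956*r + 2.4084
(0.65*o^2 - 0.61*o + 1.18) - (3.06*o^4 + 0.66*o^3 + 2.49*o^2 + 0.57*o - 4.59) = -3.06*o^4 - 0.66*o^3 - 1.84*o^2 - 1.18*o + 5.77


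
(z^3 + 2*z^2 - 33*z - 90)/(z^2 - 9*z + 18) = (z^2 + 8*z + 15)/(z - 3)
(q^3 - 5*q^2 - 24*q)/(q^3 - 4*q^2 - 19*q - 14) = q*(-q^2 + 5*q + 24)/(-q^3 + 4*q^2 + 19*q + 14)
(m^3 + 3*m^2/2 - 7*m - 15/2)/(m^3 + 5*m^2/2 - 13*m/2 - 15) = (m + 1)/(m + 2)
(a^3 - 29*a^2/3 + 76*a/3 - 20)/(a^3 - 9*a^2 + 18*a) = (3*a^2 - 11*a + 10)/(3*a*(a - 3))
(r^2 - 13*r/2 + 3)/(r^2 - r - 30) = (r - 1/2)/(r + 5)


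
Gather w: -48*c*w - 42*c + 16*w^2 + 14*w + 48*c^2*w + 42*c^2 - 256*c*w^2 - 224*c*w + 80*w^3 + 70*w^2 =42*c^2 - 42*c + 80*w^3 + w^2*(86 - 256*c) + w*(48*c^2 - 272*c + 14)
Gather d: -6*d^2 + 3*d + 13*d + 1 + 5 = -6*d^2 + 16*d + 6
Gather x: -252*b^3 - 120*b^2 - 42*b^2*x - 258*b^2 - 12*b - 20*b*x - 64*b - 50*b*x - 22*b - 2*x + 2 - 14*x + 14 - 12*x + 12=-252*b^3 - 378*b^2 - 98*b + x*(-42*b^2 - 70*b - 28) + 28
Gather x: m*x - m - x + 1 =-m + x*(m - 1) + 1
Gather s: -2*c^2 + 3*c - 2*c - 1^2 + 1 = -2*c^2 + c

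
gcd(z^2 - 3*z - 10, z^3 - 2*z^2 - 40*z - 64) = z + 2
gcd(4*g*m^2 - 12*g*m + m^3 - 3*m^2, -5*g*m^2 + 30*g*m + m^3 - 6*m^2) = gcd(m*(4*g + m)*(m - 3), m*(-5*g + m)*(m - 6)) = m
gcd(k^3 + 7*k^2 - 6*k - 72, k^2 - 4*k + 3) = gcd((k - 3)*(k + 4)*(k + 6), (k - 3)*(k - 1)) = k - 3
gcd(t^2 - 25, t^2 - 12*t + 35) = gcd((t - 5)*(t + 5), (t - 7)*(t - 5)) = t - 5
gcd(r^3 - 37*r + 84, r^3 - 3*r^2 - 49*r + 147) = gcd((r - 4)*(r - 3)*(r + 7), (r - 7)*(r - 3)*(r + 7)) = r^2 + 4*r - 21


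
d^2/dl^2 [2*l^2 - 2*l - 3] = 4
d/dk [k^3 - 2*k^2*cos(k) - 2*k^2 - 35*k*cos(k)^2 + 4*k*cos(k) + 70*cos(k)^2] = 2*k^2*sin(k) + 3*k^2 + 35*k*sin(2*k) - 4*sqrt(2)*k*sin(k + pi/4) - 4*k - 70*sin(2*k) + 4*cos(k) - 35*cos(2*k)/2 - 35/2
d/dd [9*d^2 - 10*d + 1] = 18*d - 10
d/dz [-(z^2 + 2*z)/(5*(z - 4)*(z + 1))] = (z^2 + 8*z/5 + 8/5)/(z^4 - 6*z^3 + z^2 + 24*z + 16)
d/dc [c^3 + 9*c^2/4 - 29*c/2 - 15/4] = 3*c^2 + 9*c/2 - 29/2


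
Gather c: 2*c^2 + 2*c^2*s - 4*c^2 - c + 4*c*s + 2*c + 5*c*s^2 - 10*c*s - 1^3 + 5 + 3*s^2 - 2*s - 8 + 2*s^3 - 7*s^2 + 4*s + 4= c^2*(2*s - 2) + c*(5*s^2 - 6*s + 1) + 2*s^3 - 4*s^2 + 2*s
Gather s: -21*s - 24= -21*s - 24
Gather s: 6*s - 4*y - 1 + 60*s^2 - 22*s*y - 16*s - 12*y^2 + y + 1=60*s^2 + s*(-22*y - 10) - 12*y^2 - 3*y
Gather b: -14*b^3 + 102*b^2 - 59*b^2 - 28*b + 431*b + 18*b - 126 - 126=-14*b^3 + 43*b^2 + 421*b - 252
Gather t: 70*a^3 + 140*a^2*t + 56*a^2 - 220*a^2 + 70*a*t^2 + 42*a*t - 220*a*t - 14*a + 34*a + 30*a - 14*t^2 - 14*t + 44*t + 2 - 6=70*a^3 - 164*a^2 + 50*a + t^2*(70*a - 14) + t*(140*a^2 - 178*a + 30) - 4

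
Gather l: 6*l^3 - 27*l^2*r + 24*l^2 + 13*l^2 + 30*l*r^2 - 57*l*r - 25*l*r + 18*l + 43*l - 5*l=6*l^3 + l^2*(37 - 27*r) + l*(30*r^2 - 82*r + 56)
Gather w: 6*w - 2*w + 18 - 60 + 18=4*w - 24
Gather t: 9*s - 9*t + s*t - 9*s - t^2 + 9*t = s*t - t^2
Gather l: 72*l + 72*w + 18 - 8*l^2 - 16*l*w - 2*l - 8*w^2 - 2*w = -8*l^2 + l*(70 - 16*w) - 8*w^2 + 70*w + 18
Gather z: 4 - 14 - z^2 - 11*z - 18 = -z^2 - 11*z - 28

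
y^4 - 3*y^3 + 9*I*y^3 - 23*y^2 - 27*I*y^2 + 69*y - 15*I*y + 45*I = (y - 3)*(y + I)*(y + 3*I)*(y + 5*I)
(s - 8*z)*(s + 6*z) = s^2 - 2*s*z - 48*z^2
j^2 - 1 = (j - 1)*(j + 1)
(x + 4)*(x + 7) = x^2 + 11*x + 28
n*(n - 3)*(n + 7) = n^3 + 4*n^2 - 21*n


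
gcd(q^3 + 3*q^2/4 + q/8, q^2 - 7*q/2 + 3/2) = 1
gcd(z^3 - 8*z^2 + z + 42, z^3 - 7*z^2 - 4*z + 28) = z^2 - 5*z - 14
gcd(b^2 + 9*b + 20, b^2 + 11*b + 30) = b + 5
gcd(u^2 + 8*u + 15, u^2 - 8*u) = 1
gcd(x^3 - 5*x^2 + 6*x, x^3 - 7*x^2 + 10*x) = x^2 - 2*x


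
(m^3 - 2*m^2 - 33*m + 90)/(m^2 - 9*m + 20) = (m^2 + 3*m - 18)/(m - 4)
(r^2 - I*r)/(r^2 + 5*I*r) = (r - I)/(r + 5*I)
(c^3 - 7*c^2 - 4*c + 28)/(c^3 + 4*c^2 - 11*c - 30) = (c^2 - 9*c + 14)/(c^2 + 2*c - 15)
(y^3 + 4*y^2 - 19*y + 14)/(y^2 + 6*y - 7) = y - 2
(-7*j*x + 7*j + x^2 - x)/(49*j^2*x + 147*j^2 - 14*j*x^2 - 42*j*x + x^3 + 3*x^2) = (x - 1)/(-7*j*x - 21*j + x^2 + 3*x)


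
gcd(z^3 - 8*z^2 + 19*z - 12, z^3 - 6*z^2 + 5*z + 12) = z^2 - 7*z + 12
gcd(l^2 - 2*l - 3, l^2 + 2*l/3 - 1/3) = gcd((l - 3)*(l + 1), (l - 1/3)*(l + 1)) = l + 1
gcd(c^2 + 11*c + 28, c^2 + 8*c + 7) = c + 7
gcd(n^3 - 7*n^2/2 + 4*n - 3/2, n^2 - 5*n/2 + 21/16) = 1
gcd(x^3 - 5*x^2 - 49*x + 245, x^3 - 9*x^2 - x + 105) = x^2 - 12*x + 35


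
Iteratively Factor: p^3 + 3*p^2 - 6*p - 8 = (p - 2)*(p^2 + 5*p + 4) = (p - 2)*(p + 4)*(p + 1)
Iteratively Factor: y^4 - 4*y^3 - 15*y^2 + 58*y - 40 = (y - 2)*(y^3 - 2*y^2 - 19*y + 20) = (y - 2)*(y - 1)*(y^2 - y - 20) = (y - 2)*(y - 1)*(y + 4)*(y - 5)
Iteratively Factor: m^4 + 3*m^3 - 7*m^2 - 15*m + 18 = (m - 1)*(m^3 + 4*m^2 - 3*m - 18) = (m - 1)*(m + 3)*(m^2 + m - 6) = (m - 1)*(m + 3)^2*(m - 2)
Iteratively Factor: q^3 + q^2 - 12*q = (q)*(q^2 + q - 12) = q*(q - 3)*(q + 4)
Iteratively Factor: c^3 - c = (c + 1)*(c^2 - c) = (c - 1)*(c + 1)*(c)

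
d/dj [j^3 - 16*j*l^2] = 3*j^2 - 16*l^2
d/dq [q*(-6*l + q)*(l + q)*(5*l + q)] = -30*l^3 - 62*l^2*q + 4*q^3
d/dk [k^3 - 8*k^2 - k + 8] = 3*k^2 - 16*k - 1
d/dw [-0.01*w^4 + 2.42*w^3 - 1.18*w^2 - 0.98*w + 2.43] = -0.04*w^3 + 7.26*w^2 - 2.36*w - 0.98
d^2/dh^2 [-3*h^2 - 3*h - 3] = -6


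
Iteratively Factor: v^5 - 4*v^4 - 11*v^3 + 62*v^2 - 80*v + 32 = (v - 2)*(v^4 - 2*v^3 - 15*v^2 + 32*v - 16) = (v - 2)*(v - 1)*(v^3 - v^2 - 16*v + 16) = (v - 4)*(v - 2)*(v - 1)*(v^2 + 3*v - 4) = (v - 4)*(v - 2)*(v - 1)^2*(v + 4)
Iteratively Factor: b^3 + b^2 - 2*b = (b - 1)*(b^2 + 2*b) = (b - 1)*(b + 2)*(b)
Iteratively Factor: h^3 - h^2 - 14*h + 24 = (h - 2)*(h^2 + h - 12) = (h - 2)*(h + 4)*(h - 3)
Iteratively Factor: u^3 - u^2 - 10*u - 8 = (u + 1)*(u^2 - 2*u - 8) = (u + 1)*(u + 2)*(u - 4)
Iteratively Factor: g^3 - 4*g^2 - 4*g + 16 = (g - 4)*(g^2 - 4) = (g - 4)*(g + 2)*(g - 2)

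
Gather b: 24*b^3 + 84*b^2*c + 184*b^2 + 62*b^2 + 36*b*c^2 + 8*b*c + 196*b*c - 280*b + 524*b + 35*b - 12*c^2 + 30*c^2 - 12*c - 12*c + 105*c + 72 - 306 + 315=24*b^3 + b^2*(84*c + 246) + b*(36*c^2 + 204*c + 279) + 18*c^2 + 81*c + 81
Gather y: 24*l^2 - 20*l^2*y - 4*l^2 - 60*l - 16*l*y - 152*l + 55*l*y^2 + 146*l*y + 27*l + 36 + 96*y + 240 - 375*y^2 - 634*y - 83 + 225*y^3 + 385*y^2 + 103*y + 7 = 20*l^2 - 185*l + 225*y^3 + y^2*(55*l + 10) + y*(-20*l^2 + 130*l - 435) + 200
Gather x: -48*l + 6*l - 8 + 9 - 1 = -42*l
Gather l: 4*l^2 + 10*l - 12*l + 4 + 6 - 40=4*l^2 - 2*l - 30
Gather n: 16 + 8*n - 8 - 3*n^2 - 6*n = -3*n^2 + 2*n + 8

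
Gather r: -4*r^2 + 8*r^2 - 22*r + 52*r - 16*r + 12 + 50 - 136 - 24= 4*r^2 + 14*r - 98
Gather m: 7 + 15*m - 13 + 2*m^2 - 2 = 2*m^2 + 15*m - 8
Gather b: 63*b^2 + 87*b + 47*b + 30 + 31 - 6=63*b^2 + 134*b + 55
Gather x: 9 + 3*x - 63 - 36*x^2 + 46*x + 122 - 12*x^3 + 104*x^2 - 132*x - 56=-12*x^3 + 68*x^2 - 83*x + 12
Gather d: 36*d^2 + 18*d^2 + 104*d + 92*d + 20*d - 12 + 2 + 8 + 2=54*d^2 + 216*d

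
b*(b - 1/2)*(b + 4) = b^3 + 7*b^2/2 - 2*b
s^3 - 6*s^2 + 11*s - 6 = (s - 3)*(s - 2)*(s - 1)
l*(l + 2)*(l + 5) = l^3 + 7*l^2 + 10*l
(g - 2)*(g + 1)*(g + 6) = g^3 + 5*g^2 - 8*g - 12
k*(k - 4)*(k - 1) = k^3 - 5*k^2 + 4*k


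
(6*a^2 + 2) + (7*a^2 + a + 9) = 13*a^2 + a + 11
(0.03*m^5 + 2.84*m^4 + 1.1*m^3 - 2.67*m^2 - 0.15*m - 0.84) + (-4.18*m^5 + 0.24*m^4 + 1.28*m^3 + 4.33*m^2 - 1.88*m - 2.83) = -4.15*m^5 + 3.08*m^4 + 2.38*m^3 + 1.66*m^2 - 2.03*m - 3.67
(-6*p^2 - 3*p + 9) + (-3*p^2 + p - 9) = -9*p^2 - 2*p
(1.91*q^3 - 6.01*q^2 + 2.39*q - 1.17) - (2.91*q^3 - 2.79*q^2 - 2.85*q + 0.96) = -1.0*q^3 - 3.22*q^2 + 5.24*q - 2.13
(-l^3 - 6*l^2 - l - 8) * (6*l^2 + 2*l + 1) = -6*l^5 - 38*l^4 - 19*l^3 - 56*l^2 - 17*l - 8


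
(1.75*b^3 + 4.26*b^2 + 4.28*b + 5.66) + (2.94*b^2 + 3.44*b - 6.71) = 1.75*b^3 + 7.2*b^2 + 7.72*b - 1.05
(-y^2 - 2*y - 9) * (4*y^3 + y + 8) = -4*y^5 - 8*y^4 - 37*y^3 - 10*y^2 - 25*y - 72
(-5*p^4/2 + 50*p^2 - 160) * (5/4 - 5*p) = 25*p^5/2 - 25*p^4/8 - 250*p^3 + 125*p^2/2 + 800*p - 200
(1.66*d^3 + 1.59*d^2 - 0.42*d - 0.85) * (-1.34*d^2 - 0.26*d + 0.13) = -2.2244*d^5 - 2.5622*d^4 + 0.3652*d^3 + 1.4549*d^2 + 0.1664*d - 0.1105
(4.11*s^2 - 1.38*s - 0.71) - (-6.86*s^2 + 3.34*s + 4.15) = 10.97*s^2 - 4.72*s - 4.86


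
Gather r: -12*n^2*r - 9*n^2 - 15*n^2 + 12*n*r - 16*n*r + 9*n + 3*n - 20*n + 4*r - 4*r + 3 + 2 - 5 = -24*n^2 - 8*n + r*(-12*n^2 - 4*n)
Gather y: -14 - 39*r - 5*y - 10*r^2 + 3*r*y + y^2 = -10*r^2 - 39*r + y^2 + y*(3*r - 5) - 14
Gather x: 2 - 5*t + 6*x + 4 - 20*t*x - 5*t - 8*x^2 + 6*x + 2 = -10*t - 8*x^2 + x*(12 - 20*t) + 8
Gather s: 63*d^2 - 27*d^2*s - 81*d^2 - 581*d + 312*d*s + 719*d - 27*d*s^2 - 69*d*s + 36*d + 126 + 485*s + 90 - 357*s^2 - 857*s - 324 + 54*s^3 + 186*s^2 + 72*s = -18*d^2 + 174*d + 54*s^3 + s^2*(-27*d - 171) + s*(-27*d^2 + 243*d - 300) - 108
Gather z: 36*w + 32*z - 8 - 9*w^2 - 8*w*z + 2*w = -9*w^2 + 38*w + z*(32 - 8*w) - 8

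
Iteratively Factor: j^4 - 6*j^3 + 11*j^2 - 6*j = (j - 3)*(j^3 - 3*j^2 + 2*j) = j*(j - 3)*(j^2 - 3*j + 2) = j*(j - 3)*(j - 2)*(j - 1)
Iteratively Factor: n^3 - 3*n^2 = (n)*(n^2 - 3*n) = n^2*(n - 3)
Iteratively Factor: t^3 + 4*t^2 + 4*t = (t + 2)*(t^2 + 2*t) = (t + 2)^2*(t)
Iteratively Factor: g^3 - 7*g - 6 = (g - 3)*(g^2 + 3*g + 2) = (g - 3)*(g + 2)*(g + 1)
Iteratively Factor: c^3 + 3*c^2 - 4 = (c + 2)*(c^2 + c - 2) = (c + 2)^2*(c - 1)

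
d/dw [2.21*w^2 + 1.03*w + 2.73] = 4.42*w + 1.03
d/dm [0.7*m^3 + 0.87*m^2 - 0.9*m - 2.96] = 2.1*m^2 + 1.74*m - 0.9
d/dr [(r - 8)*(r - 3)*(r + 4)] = 3*r^2 - 14*r - 20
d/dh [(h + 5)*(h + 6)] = 2*h + 11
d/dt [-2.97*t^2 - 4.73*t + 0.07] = -5.94*t - 4.73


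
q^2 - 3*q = q*(q - 3)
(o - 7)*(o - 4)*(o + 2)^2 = o^4 - 7*o^3 - 12*o^2 + 68*o + 112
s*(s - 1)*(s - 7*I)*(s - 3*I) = s^4 - s^3 - 10*I*s^3 - 21*s^2 + 10*I*s^2 + 21*s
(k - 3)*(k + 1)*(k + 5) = k^3 + 3*k^2 - 13*k - 15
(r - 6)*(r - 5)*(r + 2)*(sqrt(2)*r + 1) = sqrt(2)*r^4 - 9*sqrt(2)*r^3 + r^3 - 9*r^2 + 8*sqrt(2)*r^2 + 8*r + 60*sqrt(2)*r + 60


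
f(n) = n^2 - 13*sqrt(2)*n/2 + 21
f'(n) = 2*n - 13*sqrt(2)/2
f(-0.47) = 25.54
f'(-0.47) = -10.13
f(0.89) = 13.61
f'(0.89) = -7.41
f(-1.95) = 42.73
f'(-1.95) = -13.09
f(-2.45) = 49.52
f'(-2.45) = -14.09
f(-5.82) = 108.37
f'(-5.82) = -20.83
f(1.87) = 7.31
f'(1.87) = -5.45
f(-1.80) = 40.79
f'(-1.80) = -12.79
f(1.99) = 6.67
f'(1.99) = -5.21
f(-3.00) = 57.58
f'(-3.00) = -15.19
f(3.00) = 2.42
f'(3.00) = -3.19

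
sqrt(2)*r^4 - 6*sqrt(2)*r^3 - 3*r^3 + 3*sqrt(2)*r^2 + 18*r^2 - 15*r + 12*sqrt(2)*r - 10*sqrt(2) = (r - 5)*(r - 1)*(r - 2*sqrt(2))*(sqrt(2)*r + 1)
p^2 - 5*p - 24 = (p - 8)*(p + 3)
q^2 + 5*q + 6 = (q + 2)*(q + 3)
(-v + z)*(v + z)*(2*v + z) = -2*v^3 - v^2*z + 2*v*z^2 + z^3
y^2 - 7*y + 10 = (y - 5)*(y - 2)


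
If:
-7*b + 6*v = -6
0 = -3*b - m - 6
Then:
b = 6*v/7 + 6/7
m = -18*v/7 - 60/7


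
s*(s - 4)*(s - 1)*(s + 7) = s^4 + 2*s^3 - 31*s^2 + 28*s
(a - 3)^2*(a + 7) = a^3 + a^2 - 33*a + 63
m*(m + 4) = m^2 + 4*m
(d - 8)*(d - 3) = d^2 - 11*d + 24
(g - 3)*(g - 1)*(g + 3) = g^3 - g^2 - 9*g + 9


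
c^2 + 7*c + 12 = (c + 3)*(c + 4)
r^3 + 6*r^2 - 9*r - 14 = (r - 2)*(r + 1)*(r + 7)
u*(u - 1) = u^2 - u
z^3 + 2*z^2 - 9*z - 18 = (z - 3)*(z + 2)*(z + 3)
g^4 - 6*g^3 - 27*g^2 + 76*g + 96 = (g - 8)*(g - 3)*(g + 1)*(g + 4)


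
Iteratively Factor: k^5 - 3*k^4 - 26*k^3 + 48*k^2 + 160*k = (k - 4)*(k^4 + k^3 - 22*k^2 - 40*k) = (k - 5)*(k - 4)*(k^3 + 6*k^2 + 8*k) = (k - 5)*(k - 4)*(k + 4)*(k^2 + 2*k) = k*(k - 5)*(k - 4)*(k + 4)*(k + 2)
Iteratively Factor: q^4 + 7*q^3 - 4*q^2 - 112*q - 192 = (q - 4)*(q^3 + 11*q^2 + 40*q + 48) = (q - 4)*(q + 3)*(q^2 + 8*q + 16) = (q - 4)*(q + 3)*(q + 4)*(q + 4)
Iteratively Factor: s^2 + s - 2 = (s - 1)*(s + 2)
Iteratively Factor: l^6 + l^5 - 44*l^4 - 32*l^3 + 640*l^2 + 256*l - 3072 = (l - 4)*(l^5 + 5*l^4 - 24*l^3 - 128*l^2 + 128*l + 768) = (l - 4)*(l + 4)*(l^4 + l^3 - 28*l^2 - 16*l + 192) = (l - 4)*(l + 4)^2*(l^3 - 3*l^2 - 16*l + 48) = (l - 4)^2*(l + 4)^2*(l^2 + l - 12) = (l - 4)^2*(l - 3)*(l + 4)^2*(l + 4)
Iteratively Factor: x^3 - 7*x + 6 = (x + 3)*(x^2 - 3*x + 2) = (x - 1)*(x + 3)*(x - 2)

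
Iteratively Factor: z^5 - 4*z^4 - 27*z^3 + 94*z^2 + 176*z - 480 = (z + 4)*(z^4 - 8*z^3 + 5*z^2 + 74*z - 120) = (z - 2)*(z + 4)*(z^3 - 6*z^2 - 7*z + 60) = (z - 5)*(z - 2)*(z + 4)*(z^2 - z - 12) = (z - 5)*(z - 4)*(z - 2)*(z + 4)*(z + 3)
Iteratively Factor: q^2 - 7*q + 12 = (q - 4)*(q - 3)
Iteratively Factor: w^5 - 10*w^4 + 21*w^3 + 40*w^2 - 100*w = (w)*(w^4 - 10*w^3 + 21*w^2 + 40*w - 100) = w*(w - 2)*(w^3 - 8*w^2 + 5*w + 50) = w*(w - 5)*(w - 2)*(w^2 - 3*w - 10) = w*(w - 5)*(w - 2)*(w + 2)*(w - 5)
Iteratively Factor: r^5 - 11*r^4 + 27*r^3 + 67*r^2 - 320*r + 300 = (r - 2)*(r^4 - 9*r^3 + 9*r^2 + 85*r - 150) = (r - 5)*(r - 2)*(r^3 - 4*r^2 - 11*r + 30) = (r - 5)*(r - 2)^2*(r^2 - 2*r - 15) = (r - 5)*(r - 2)^2*(r + 3)*(r - 5)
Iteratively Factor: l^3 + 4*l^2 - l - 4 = (l - 1)*(l^2 + 5*l + 4) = (l - 1)*(l + 4)*(l + 1)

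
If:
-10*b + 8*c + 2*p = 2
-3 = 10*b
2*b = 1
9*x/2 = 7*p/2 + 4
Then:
No Solution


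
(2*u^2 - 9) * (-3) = 27 - 6*u^2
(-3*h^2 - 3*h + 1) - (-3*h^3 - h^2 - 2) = 3*h^3 - 2*h^2 - 3*h + 3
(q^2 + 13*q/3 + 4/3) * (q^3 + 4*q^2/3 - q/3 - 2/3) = q^5 + 17*q^4/3 + 61*q^3/9 - q^2/3 - 10*q/3 - 8/9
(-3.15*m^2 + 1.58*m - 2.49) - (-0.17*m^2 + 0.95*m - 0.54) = -2.98*m^2 + 0.63*m - 1.95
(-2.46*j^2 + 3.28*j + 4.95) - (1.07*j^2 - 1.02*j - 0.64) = -3.53*j^2 + 4.3*j + 5.59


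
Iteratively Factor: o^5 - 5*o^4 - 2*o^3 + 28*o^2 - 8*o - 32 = (o - 2)*(o^4 - 3*o^3 - 8*o^2 + 12*o + 16) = (o - 2)^2*(o^3 - o^2 - 10*o - 8) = (o - 2)^2*(o + 2)*(o^2 - 3*o - 4) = (o - 4)*(o - 2)^2*(o + 2)*(o + 1)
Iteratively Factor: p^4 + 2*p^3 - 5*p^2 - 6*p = (p + 3)*(p^3 - p^2 - 2*p) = (p - 2)*(p + 3)*(p^2 + p) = (p - 2)*(p + 1)*(p + 3)*(p)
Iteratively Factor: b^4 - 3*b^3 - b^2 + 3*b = (b - 1)*(b^3 - 2*b^2 - 3*b) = b*(b - 1)*(b^2 - 2*b - 3) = b*(b - 1)*(b + 1)*(b - 3)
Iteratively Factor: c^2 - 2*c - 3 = (c - 3)*(c + 1)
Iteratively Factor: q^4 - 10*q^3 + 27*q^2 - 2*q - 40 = (q - 2)*(q^3 - 8*q^2 + 11*q + 20) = (q - 2)*(q + 1)*(q^2 - 9*q + 20) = (q - 5)*(q - 2)*(q + 1)*(q - 4)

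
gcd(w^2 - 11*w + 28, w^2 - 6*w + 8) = w - 4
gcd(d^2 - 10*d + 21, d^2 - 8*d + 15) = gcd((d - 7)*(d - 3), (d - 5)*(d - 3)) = d - 3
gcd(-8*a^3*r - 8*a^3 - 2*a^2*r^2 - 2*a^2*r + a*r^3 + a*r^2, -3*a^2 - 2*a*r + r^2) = 1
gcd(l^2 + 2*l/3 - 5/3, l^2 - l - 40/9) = l + 5/3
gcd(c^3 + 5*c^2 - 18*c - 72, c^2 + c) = 1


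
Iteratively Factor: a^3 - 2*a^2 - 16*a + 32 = (a + 4)*(a^2 - 6*a + 8) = (a - 4)*(a + 4)*(a - 2)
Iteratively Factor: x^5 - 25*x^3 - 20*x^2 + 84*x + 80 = (x + 1)*(x^4 - x^3 - 24*x^2 + 4*x + 80) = (x - 2)*(x + 1)*(x^3 + x^2 - 22*x - 40) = (x - 2)*(x + 1)*(x + 2)*(x^2 - x - 20) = (x - 2)*(x + 1)*(x + 2)*(x + 4)*(x - 5)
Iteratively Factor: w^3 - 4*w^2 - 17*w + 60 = (w - 5)*(w^2 + w - 12) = (w - 5)*(w + 4)*(w - 3)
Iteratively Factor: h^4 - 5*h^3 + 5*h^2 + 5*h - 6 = (h - 3)*(h^3 - 2*h^2 - h + 2) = (h - 3)*(h + 1)*(h^2 - 3*h + 2) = (h - 3)*(h - 1)*(h + 1)*(h - 2)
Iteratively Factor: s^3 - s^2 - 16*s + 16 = (s + 4)*(s^2 - 5*s + 4) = (s - 1)*(s + 4)*(s - 4)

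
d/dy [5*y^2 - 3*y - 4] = 10*y - 3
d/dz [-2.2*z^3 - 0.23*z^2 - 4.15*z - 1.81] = -6.6*z^2 - 0.46*z - 4.15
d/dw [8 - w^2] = -2*w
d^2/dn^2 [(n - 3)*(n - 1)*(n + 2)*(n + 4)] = 12*n^2 + 12*n - 26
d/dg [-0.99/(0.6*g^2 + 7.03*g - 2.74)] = (1.188*g + 6.9597)/(0.6*g^2 + 7.03*g - 2.74)^2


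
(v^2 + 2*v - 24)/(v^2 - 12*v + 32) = (v + 6)/(v - 8)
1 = 1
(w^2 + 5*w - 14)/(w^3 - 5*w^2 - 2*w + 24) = (w^2 + 5*w - 14)/(w^3 - 5*w^2 - 2*w + 24)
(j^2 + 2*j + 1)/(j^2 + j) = (j + 1)/j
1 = 1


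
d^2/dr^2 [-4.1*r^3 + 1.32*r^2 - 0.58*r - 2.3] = 2.64 - 24.6*r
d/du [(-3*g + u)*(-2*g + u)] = -5*g + 2*u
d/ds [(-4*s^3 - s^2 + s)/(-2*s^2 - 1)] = (8*s^4 + 14*s^2 + 2*s - 1)/(4*s^4 + 4*s^2 + 1)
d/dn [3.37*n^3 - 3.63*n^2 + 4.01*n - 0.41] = 10.11*n^2 - 7.26*n + 4.01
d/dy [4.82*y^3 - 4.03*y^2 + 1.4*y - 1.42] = 14.46*y^2 - 8.06*y + 1.4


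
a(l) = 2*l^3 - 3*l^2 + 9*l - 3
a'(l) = 6*l^2 - 6*l + 9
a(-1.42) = -27.56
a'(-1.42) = 29.62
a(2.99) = 50.55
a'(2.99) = 44.70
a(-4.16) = -236.34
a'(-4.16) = 137.79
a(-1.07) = -18.51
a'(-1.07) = 22.29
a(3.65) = 87.14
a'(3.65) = 67.04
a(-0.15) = -4.42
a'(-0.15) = 10.04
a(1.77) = 14.62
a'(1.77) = 17.18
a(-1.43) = -27.85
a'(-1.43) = 29.85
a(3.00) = 51.00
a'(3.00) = 45.00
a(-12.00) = -3999.00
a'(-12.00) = 945.00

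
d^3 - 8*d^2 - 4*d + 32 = (d - 8)*(d - 2)*(d + 2)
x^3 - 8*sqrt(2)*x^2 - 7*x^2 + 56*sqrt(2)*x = x*(x - 7)*(x - 8*sqrt(2))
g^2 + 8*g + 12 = (g + 2)*(g + 6)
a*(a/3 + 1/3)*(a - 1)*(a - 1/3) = a^4/3 - a^3/9 - a^2/3 + a/9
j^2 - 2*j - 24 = (j - 6)*(j + 4)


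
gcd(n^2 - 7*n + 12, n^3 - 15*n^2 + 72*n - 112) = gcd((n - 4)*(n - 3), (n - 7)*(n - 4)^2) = n - 4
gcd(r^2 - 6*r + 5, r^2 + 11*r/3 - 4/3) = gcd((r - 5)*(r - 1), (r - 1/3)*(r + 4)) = 1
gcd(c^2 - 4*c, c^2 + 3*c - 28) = c - 4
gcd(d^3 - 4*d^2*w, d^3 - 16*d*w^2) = -d^2 + 4*d*w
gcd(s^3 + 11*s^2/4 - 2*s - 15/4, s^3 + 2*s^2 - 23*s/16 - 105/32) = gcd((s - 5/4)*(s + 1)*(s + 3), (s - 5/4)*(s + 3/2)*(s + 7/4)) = s - 5/4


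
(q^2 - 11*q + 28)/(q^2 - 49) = (q - 4)/(q + 7)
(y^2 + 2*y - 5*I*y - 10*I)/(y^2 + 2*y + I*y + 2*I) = (y - 5*I)/(y + I)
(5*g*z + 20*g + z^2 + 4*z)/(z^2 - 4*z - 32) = (5*g + z)/(z - 8)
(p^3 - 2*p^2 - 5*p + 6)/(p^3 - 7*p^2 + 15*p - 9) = (p + 2)/(p - 3)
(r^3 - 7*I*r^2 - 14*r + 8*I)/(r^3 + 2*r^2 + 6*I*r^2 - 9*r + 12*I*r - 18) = (r^3 - 7*I*r^2 - 14*r + 8*I)/(r^3 + r^2*(2 + 6*I) + r*(-9 + 12*I) - 18)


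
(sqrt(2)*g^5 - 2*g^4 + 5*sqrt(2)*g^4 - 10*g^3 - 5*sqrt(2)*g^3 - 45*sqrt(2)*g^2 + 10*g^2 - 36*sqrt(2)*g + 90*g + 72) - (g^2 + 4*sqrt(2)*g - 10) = sqrt(2)*g^5 - 2*g^4 + 5*sqrt(2)*g^4 - 10*g^3 - 5*sqrt(2)*g^3 - 45*sqrt(2)*g^2 + 9*g^2 - 40*sqrt(2)*g + 90*g + 82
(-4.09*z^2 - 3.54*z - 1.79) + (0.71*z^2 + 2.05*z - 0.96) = -3.38*z^2 - 1.49*z - 2.75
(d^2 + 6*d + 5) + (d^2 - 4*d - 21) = 2*d^2 + 2*d - 16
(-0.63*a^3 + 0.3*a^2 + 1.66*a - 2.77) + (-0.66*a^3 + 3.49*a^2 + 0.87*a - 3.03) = -1.29*a^3 + 3.79*a^2 + 2.53*a - 5.8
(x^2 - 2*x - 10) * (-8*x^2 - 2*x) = -8*x^4 + 14*x^3 + 84*x^2 + 20*x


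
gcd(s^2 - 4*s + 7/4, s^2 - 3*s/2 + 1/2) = s - 1/2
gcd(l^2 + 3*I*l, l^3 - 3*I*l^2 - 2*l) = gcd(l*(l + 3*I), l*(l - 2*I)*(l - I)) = l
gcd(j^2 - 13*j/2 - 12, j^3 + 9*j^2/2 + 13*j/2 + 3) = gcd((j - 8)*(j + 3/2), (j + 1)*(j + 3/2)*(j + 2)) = j + 3/2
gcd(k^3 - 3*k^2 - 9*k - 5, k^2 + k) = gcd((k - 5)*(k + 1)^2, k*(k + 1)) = k + 1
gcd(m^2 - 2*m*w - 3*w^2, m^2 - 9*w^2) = -m + 3*w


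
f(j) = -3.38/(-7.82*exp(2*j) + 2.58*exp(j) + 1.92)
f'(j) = -3.38*(15.64*exp(2*j) - 2.58*exp(j))/(-7.82*exp(2*j) + 2.58*exp(j) + 1.92)^2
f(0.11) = 0.68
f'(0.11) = -2.30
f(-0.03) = 1.15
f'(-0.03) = -4.78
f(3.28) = 0.00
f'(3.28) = -0.00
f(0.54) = 0.20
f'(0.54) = -0.51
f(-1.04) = -1.82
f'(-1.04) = -1.02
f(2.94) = 0.00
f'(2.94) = -0.00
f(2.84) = 0.00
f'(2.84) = -0.00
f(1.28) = 0.04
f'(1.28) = -0.08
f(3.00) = 0.00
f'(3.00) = 0.00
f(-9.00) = -1.76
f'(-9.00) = 0.00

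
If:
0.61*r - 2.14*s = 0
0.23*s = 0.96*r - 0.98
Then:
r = 1.10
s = 0.31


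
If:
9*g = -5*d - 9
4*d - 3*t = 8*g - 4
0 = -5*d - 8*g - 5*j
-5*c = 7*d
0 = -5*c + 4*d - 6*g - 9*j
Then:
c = -441/575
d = 63/115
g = -30/23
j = 177/115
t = 1912/345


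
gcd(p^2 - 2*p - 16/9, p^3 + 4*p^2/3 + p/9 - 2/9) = p + 2/3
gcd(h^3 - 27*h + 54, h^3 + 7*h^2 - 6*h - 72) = h^2 + 3*h - 18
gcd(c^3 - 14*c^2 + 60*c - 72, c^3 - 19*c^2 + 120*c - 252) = c^2 - 12*c + 36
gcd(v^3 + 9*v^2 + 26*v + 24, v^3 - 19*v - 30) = v^2 + 5*v + 6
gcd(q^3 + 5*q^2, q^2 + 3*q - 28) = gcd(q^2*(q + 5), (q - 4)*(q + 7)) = 1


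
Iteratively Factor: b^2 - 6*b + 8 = (b - 2)*(b - 4)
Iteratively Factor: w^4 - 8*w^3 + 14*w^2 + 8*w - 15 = (w - 1)*(w^3 - 7*w^2 + 7*w + 15) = (w - 3)*(w - 1)*(w^2 - 4*w - 5) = (w - 3)*(w - 1)*(w + 1)*(w - 5)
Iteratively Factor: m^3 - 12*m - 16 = (m + 2)*(m^2 - 2*m - 8) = (m - 4)*(m + 2)*(m + 2)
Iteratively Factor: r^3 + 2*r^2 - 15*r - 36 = (r + 3)*(r^2 - r - 12) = (r - 4)*(r + 3)*(r + 3)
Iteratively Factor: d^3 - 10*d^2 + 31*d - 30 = (d - 5)*(d^2 - 5*d + 6) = (d - 5)*(d - 3)*(d - 2)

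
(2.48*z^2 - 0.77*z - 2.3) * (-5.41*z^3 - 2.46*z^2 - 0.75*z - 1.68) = -13.4168*z^5 - 1.9351*z^4 + 12.4772*z^3 + 2.0691*z^2 + 3.0186*z + 3.864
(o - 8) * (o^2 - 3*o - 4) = o^3 - 11*o^2 + 20*o + 32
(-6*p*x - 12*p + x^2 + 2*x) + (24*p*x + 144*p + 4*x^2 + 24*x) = 18*p*x + 132*p + 5*x^2 + 26*x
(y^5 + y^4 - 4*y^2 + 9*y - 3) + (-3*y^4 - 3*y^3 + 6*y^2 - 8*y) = y^5 - 2*y^4 - 3*y^3 + 2*y^2 + y - 3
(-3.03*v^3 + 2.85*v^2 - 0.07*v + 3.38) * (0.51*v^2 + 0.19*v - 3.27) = -1.5453*v^5 + 0.8778*v^4 + 10.4139*v^3 - 7.609*v^2 + 0.8711*v - 11.0526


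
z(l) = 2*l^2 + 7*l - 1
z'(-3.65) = -7.60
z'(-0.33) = 5.68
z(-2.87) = -4.62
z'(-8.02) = -25.08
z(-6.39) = 35.93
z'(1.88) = 14.52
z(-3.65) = 0.09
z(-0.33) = -3.09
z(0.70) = 4.88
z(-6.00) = 29.00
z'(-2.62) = -3.48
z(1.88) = 19.23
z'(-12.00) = -41.00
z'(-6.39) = -18.56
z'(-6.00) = -17.00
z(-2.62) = -5.61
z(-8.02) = 71.50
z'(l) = 4*l + 7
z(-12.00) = 203.00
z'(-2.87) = -4.48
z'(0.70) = 9.80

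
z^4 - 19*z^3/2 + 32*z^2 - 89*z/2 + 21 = (z - 7/2)*(z - 3)*(z - 2)*(z - 1)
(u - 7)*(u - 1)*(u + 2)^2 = u^4 - 4*u^3 - 21*u^2 - 4*u + 28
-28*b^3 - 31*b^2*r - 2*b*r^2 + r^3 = (-7*b + r)*(b + r)*(4*b + r)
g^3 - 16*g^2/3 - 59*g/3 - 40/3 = (g - 8)*(g + 1)*(g + 5/3)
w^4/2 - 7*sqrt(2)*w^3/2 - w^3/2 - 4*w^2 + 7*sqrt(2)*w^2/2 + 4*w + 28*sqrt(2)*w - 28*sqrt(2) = (w/2 + sqrt(2))*(w - 1)*(w - 7*sqrt(2))*(w - 2*sqrt(2))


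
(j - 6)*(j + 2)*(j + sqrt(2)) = j^3 - 4*j^2 + sqrt(2)*j^2 - 12*j - 4*sqrt(2)*j - 12*sqrt(2)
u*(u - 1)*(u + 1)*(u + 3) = u^4 + 3*u^3 - u^2 - 3*u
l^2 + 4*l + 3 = (l + 1)*(l + 3)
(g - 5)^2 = g^2 - 10*g + 25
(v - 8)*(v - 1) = v^2 - 9*v + 8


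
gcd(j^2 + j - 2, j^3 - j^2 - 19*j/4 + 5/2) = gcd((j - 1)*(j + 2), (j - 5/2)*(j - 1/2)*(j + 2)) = j + 2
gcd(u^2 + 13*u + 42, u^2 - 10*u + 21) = 1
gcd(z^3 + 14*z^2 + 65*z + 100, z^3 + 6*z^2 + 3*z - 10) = z + 5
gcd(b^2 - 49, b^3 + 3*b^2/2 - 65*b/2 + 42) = b + 7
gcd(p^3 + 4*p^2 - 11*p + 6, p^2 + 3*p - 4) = p - 1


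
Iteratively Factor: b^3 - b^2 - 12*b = (b)*(b^2 - b - 12) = b*(b - 4)*(b + 3)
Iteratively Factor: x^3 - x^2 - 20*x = (x)*(x^2 - x - 20) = x*(x - 5)*(x + 4)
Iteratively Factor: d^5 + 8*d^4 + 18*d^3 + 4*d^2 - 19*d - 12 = (d + 3)*(d^4 + 5*d^3 + 3*d^2 - 5*d - 4) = (d + 1)*(d + 3)*(d^3 + 4*d^2 - d - 4) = (d - 1)*(d + 1)*(d + 3)*(d^2 + 5*d + 4) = (d - 1)*(d + 1)*(d + 3)*(d + 4)*(d + 1)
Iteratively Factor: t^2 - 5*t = (t)*(t - 5)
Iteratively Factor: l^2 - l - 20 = (l + 4)*(l - 5)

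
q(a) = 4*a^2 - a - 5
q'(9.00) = 71.00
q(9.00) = 310.00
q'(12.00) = 95.00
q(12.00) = 559.00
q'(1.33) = 9.64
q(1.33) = 0.75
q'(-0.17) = -2.36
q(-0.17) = -4.71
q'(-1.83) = -15.64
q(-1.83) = 10.23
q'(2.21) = 16.68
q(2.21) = 12.33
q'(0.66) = 4.28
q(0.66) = -3.92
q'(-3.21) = -26.68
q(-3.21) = 39.43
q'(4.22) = 32.76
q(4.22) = 62.01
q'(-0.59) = -5.72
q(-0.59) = -3.02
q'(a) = 8*a - 1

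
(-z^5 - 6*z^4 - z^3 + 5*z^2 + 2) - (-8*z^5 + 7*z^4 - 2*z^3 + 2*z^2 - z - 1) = 7*z^5 - 13*z^4 + z^3 + 3*z^2 + z + 3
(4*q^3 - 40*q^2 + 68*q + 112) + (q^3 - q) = 5*q^3 - 40*q^2 + 67*q + 112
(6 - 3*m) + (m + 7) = 13 - 2*m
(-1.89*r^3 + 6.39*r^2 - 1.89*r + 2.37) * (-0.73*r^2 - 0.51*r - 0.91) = 1.3797*r^5 - 3.7008*r^4 - 0.1593*r^3 - 6.5811*r^2 + 0.5112*r - 2.1567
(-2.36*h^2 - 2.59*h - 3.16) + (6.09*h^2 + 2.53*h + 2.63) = 3.73*h^2 - 0.0600000000000001*h - 0.53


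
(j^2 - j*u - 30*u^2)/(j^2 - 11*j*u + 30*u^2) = (-j - 5*u)/(-j + 5*u)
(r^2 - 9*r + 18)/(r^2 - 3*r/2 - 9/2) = 2*(r - 6)/(2*r + 3)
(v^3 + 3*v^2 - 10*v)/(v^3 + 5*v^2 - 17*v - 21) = v*(v^2 + 3*v - 10)/(v^3 + 5*v^2 - 17*v - 21)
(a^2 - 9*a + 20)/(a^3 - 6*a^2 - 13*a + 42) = (a^2 - 9*a + 20)/(a^3 - 6*a^2 - 13*a + 42)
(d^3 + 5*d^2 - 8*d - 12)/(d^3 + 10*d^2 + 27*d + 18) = (d - 2)/(d + 3)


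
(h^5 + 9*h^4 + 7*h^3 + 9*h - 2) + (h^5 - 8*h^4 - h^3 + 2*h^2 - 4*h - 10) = 2*h^5 + h^4 + 6*h^3 + 2*h^2 + 5*h - 12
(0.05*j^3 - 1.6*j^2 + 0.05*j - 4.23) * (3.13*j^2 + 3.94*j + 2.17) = 0.1565*j^5 - 4.811*j^4 - 6.039*j^3 - 16.5149*j^2 - 16.5577*j - 9.1791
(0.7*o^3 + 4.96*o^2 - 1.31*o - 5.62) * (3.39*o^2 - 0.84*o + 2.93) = 2.373*o^5 + 16.2264*o^4 - 6.5563*o^3 - 3.4186*o^2 + 0.882499999999999*o - 16.4666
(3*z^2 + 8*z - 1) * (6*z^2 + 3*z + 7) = 18*z^4 + 57*z^3 + 39*z^2 + 53*z - 7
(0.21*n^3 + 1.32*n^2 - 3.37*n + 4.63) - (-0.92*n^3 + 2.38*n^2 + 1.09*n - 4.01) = 1.13*n^3 - 1.06*n^2 - 4.46*n + 8.64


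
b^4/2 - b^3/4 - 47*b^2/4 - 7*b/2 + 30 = (b/2 + 1)*(b - 5)*(b - 3/2)*(b + 4)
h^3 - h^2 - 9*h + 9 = (h - 3)*(h - 1)*(h + 3)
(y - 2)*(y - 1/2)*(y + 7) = y^3 + 9*y^2/2 - 33*y/2 + 7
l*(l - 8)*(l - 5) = l^3 - 13*l^2 + 40*l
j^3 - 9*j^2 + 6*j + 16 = (j - 8)*(j - 2)*(j + 1)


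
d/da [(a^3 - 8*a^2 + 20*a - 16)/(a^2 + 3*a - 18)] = (a^4 + 6*a^3 - 98*a^2 + 320*a - 312)/(a^4 + 6*a^3 - 27*a^2 - 108*a + 324)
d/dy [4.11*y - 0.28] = 4.11000000000000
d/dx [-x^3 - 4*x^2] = x*(-3*x - 8)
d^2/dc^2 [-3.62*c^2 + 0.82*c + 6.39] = -7.24000000000000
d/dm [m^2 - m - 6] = 2*m - 1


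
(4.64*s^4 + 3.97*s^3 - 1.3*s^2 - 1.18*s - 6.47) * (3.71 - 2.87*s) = -13.3168*s^5 + 5.8205*s^4 + 18.4597*s^3 - 1.4364*s^2 + 14.1911*s - 24.0037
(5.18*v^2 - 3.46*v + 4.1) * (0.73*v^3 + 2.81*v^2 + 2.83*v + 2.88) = 3.7814*v^5 + 12.03*v^4 + 7.9298*v^3 + 16.6476*v^2 + 1.6382*v + 11.808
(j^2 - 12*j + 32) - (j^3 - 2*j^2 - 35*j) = -j^3 + 3*j^2 + 23*j + 32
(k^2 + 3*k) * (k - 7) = k^3 - 4*k^2 - 21*k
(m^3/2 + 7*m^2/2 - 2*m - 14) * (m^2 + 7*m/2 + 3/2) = m^5/2 + 21*m^4/4 + 11*m^3 - 63*m^2/4 - 52*m - 21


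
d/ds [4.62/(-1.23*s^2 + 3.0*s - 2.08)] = (11.3652*s - 13.86)/(1.23*s^2 - 3.0*s + 2.08)^2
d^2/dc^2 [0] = 0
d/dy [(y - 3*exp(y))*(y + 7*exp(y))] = 4*y*exp(y) + 2*y - 42*exp(2*y) + 4*exp(y)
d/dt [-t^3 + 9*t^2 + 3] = 3*t*(6 - t)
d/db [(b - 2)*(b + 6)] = 2*b + 4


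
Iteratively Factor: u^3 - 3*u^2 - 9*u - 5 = (u + 1)*(u^2 - 4*u - 5) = (u - 5)*(u + 1)*(u + 1)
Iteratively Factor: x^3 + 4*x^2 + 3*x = (x + 3)*(x^2 + x) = (x + 1)*(x + 3)*(x)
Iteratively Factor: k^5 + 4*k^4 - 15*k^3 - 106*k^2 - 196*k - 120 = (k + 2)*(k^4 + 2*k^3 - 19*k^2 - 68*k - 60) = (k + 2)^2*(k^3 - 19*k - 30) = (k + 2)^3*(k^2 - 2*k - 15) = (k - 5)*(k + 2)^3*(k + 3)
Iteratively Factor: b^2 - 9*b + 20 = (b - 5)*(b - 4)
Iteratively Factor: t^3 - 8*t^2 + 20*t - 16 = (t - 2)*(t^2 - 6*t + 8) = (t - 4)*(t - 2)*(t - 2)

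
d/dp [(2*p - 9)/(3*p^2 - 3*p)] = (-2*p^2 + 18*p - 9)/(3*p^2*(p^2 - 2*p + 1))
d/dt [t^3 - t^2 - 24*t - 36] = 3*t^2 - 2*t - 24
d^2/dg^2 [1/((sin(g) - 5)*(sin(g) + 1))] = (-49*sin(g) + sin(3*g) - 8*cos(2*g) + 50)/((sin(g) - 5)^3*(sin(g) + 1)^2)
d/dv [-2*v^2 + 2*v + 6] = 2 - 4*v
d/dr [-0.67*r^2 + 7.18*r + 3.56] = 7.18 - 1.34*r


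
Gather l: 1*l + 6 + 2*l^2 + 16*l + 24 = 2*l^2 + 17*l + 30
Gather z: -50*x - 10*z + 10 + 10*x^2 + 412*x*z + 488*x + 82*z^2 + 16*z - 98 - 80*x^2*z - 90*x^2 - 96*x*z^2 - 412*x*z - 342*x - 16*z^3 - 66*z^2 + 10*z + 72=-80*x^2 + 96*x - 16*z^3 + z^2*(16 - 96*x) + z*(16 - 80*x^2) - 16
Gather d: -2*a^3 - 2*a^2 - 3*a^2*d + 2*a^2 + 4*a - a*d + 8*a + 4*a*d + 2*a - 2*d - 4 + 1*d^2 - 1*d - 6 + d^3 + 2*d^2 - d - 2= -2*a^3 + 14*a + d^3 + 3*d^2 + d*(-3*a^2 + 3*a - 4) - 12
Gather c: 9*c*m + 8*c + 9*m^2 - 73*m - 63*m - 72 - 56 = c*(9*m + 8) + 9*m^2 - 136*m - 128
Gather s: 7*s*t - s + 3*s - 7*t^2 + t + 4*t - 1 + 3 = s*(7*t + 2) - 7*t^2 + 5*t + 2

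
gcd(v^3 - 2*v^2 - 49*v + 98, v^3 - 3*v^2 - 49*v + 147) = v^2 - 49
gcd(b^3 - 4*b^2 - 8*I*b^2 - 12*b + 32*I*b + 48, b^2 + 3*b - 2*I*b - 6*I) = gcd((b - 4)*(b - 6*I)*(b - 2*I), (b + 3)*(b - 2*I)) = b - 2*I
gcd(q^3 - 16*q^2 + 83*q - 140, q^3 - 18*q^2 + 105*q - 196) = q^2 - 11*q + 28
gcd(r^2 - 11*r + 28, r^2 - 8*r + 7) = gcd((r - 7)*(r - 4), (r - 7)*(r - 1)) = r - 7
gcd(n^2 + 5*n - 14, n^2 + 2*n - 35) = n + 7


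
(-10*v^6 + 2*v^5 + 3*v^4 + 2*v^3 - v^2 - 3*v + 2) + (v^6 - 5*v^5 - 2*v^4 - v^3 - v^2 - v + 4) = -9*v^6 - 3*v^5 + v^4 + v^3 - 2*v^2 - 4*v + 6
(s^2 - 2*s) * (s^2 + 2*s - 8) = s^4 - 12*s^2 + 16*s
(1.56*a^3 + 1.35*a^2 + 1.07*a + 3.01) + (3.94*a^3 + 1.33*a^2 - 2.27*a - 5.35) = 5.5*a^3 + 2.68*a^2 - 1.2*a - 2.34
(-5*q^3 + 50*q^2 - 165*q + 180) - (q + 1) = -5*q^3 + 50*q^2 - 166*q + 179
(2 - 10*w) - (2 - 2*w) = -8*w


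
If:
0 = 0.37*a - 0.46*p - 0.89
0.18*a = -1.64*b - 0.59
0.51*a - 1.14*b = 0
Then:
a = -0.65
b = -0.29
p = -2.45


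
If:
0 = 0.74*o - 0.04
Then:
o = 0.05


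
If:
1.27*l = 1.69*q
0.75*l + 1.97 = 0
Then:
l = -2.63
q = -1.97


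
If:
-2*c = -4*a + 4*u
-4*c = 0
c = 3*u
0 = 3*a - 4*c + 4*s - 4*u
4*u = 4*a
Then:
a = 0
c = 0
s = 0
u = 0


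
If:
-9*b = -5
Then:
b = 5/9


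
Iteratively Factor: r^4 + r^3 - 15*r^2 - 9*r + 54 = (r - 3)*(r^3 + 4*r^2 - 3*r - 18) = (r - 3)*(r + 3)*(r^2 + r - 6) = (r - 3)*(r - 2)*(r + 3)*(r + 3)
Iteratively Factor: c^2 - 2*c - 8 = (c - 4)*(c + 2)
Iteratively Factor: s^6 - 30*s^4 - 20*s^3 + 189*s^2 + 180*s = (s + 1)*(s^5 - s^4 - 29*s^3 + 9*s^2 + 180*s) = (s - 3)*(s + 1)*(s^4 + 2*s^3 - 23*s^2 - 60*s) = (s - 3)*(s + 1)*(s + 4)*(s^3 - 2*s^2 - 15*s) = (s - 5)*(s - 3)*(s + 1)*(s + 4)*(s^2 + 3*s) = (s - 5)*(s - 3)*(s + 1)*(s + 3)*(s + 4)*(s)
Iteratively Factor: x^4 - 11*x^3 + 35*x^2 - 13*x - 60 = (x + 1)*(x^3 - 12*x^2 + 47*x - 60) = (x - 4)*(x + 1)*(x^2 - 8*x + 15) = (x - 5)*(x - 4)*(x + 1)*(x - 3)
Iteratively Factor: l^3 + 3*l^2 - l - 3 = (l - 1)*(l^2 + 4*l + 3) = (l - 1)*(l + 3)*(l + 1)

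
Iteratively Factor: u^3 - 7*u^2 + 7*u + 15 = (u - 3)*(u^2 - 4*u - 5) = (u - 5)*(u - 3)*(u + 1)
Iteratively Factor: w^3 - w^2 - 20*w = (w)*(w^2 - w - 20) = w*(w + 4)*(w - 5)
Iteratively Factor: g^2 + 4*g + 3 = (g + 3)*(g + 1)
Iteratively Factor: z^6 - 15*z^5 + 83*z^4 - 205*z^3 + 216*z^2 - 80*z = (z - 4)*(z^5 - 11*z^4 + 39*z^3 - 49*z^2 + 20*z) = (z - 5)*(z - 4)*(z^4 - 6*z^3 + 9*z^2 - 4*z) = (z - 5)*(z - 4)^2*(z^3 - 2*z^2 + z) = (z - 5)*(z - 4)^2*(z - 1)*(z^2 - z) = z*(z - 5)*(z - 4)^2*(z - 1)*(z - 1)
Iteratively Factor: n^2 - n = (n)*(n - 1)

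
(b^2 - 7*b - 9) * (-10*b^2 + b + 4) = -10*b^4 + 71*b^3 + 87*b^2 - 37*b - 36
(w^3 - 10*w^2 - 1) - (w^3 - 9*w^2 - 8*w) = -w^2 + 8*w - 1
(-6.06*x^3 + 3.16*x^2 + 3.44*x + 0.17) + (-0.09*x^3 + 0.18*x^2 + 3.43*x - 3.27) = -6.15*x^3 + 3.34*x^2 + 6.87*x - 3.1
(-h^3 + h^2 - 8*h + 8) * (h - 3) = -h^4 + 4*h^3 - 11*h^2 + 32*h - 24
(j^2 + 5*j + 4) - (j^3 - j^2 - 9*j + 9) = -j^3 + 2*j^2 + 14*j - 5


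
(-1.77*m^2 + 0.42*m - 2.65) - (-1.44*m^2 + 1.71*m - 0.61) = -0.33*m^2 - 1.29*m - 2.04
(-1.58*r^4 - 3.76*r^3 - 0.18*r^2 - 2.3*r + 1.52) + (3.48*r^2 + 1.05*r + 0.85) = -1.58*r^4 - 3.76*r^3 + 3.3*r^2 - 1.25*r + 2.37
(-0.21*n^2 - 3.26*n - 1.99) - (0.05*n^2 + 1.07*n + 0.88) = -0.26*n^2 - 4.33*n - 2.87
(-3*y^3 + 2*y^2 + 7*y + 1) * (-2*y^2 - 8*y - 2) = 6*y^5 + 20*y^4 - 24*y^3 - 62*y^2 - 22*y - 2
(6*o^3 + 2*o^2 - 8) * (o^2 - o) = 6*o^5 - 4*o^4 - 2*o^3 - 8*o^2 + 8*o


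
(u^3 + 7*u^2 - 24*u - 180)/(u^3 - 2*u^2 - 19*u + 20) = (u^2 + 12*u + 36)/(u^2 + 3*u - 4)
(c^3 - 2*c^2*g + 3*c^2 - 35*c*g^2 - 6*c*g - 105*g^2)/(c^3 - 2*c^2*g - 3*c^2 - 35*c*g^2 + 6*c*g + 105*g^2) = (c + 3)/(c - 3)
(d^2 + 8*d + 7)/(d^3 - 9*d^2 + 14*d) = (d^2 + 8*d + 7)/(d*(d^2 - 9*d + 14))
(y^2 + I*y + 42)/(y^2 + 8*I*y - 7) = (y - 6*I)/(y + I)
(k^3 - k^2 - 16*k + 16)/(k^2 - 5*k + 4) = k + 4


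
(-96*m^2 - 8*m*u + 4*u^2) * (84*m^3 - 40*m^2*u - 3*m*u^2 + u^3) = -8064*m^5 + 3168*m^4*u + 944*m^3*u^2 - 232*m^2*u^3 - 20*m*u^4 + 4*u^5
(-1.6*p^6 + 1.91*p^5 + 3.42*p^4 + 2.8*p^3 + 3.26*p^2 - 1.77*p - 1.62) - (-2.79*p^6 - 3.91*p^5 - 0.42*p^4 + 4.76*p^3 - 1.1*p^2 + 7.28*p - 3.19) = 1.19*p^6 + 5.82*p^5 + 3.84*p^4 - 1.96*p^3 + 4.36*p^2 - 9.05*p + 1.57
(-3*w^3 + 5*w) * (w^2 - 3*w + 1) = -3*w^5 + 9*w^4 + 2*w^3 - 15*w^2 + 5*w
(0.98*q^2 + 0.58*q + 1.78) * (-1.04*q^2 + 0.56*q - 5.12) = -1.0192*q^4 - 0.0543999999999999*q^3 - 6.544*q^2 - 1.9728*q - 9.1136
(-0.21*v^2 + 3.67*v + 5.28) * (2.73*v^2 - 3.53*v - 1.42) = -0.5733*v^4 + 10.7604*v^3 + 1.7575*v^2 - 23.8498*v - 7.4976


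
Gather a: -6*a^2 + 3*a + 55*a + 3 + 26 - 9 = -6*a^2 + 58*a + 20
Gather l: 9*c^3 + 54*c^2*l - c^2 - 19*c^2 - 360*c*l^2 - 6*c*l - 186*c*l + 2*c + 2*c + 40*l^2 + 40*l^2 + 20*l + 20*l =9*c^3 - 20*c^2 + 4*c + l^2*(80 - 360*c) + l*(54*c^2 - 192*c + 40)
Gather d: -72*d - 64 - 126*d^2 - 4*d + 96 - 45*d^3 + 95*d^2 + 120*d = -45*d^3 - 31*d^2 + 44*d + 32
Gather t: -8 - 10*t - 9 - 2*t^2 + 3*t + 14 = -2*t^2 - 7*t - 3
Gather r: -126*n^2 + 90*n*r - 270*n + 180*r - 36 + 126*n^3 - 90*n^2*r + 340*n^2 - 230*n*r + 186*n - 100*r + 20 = 126*n^3 + 214*n^2 - 84*n + r*(-90*n^2 - 140*n + 80) - 16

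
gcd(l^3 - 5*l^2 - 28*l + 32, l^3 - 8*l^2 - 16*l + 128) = l^2 - 4*l - 32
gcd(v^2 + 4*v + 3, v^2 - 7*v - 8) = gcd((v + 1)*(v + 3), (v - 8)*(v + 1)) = v + 1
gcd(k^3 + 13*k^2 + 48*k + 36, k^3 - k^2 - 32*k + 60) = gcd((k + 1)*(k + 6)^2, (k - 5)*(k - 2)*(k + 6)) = k + 6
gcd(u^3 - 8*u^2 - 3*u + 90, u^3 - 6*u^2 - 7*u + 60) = u^2 - 2*u - 15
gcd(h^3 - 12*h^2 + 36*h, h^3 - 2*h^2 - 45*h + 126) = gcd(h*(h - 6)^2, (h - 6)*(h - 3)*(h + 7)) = h - 6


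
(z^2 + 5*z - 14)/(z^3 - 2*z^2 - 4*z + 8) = (z + 7)/(z^2 - 4)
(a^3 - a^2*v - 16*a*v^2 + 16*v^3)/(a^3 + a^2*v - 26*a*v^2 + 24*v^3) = (a + 4*v)/(a + 6*v)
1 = 1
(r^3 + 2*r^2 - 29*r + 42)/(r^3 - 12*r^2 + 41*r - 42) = (r + 7)/(r - 7)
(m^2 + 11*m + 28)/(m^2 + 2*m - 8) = (m + 7)/(m - 2)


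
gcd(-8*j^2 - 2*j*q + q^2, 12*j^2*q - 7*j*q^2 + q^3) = -4*j + q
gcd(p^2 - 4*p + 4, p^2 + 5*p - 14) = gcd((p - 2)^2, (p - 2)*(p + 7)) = p - 2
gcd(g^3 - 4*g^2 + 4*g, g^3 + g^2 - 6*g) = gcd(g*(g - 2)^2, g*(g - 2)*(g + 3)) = g^2 - 2*g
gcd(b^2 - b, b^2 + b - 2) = b - 1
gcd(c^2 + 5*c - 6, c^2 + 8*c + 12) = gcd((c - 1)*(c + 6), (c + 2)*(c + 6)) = c + 6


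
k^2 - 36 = (k - 6)*(k + 6)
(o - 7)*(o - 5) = o^2 - 12*o + 35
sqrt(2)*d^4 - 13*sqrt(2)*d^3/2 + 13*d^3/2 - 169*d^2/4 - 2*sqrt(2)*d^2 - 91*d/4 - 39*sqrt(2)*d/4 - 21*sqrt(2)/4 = (d - 7)*(d + 1/2)*(d + 3*sqrt(2))*(sqrt(2)*d + 1/2)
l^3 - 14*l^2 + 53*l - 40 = (l - 8)*(l - 5)*(l - 1)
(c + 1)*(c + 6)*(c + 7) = c^3 + 14*c^2 + 55*c + 42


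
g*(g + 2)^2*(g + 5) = g^4 + 9*g^3 + 24*g^2 + 20*g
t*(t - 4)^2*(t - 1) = t^4 - 9*t^3 + 24*t^2 - 16*t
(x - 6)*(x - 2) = x^2 - 8*x + 12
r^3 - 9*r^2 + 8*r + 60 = (r - 6)*(r - 5)*(r + 2)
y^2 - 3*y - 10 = (y - 5)*(y + 2)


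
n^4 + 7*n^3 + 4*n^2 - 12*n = n*(n - 1)*(n + 2)*(n + 6)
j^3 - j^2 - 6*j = j*(j - 3)*(j + 2)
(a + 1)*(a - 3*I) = a^2 + a - 3*I*a - 3*I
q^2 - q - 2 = (q - 2)*(q + 1)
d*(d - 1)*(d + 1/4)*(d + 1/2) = d^4 - d^3/4 - 5*d^2/8 - d/8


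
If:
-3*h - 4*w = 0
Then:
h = -4*w/3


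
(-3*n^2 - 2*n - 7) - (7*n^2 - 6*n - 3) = -10*n^2 + 4*n - 4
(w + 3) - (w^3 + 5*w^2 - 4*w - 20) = -w^3 - 5*w^2 + 5*w + 23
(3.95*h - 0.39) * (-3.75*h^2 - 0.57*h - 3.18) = -14.8125*h^3 - 0.789*h^2 - 12.3387*h + 1.2402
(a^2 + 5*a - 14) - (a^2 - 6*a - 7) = 11*a - 7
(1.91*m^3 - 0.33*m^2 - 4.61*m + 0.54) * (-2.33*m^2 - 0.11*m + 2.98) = -4.4503*m^5 + 0.5588*m^4 + 16.4694*m^3 - 1.7345*m^2 - 13.7972*m + 1.6092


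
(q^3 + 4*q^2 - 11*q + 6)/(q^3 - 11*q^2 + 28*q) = (q^3 + 4*q^2 - 11*q + 6)/(q*(q^2 - 11*q + 28))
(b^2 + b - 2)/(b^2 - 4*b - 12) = (b - 1)/(b - 6)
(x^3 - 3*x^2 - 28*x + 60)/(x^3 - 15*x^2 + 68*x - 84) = (x + 5)/(x - 7)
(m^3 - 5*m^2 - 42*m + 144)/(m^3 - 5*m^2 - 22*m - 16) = (m^2 + 3*m - 18)/(m^2 + 3*m + 2)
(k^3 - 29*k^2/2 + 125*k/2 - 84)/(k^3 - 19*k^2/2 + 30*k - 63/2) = (k - 8)/(k - 3)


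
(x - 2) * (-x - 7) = -x^2 - 5*x + 14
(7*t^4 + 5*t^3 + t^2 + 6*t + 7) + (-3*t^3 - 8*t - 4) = 7*t^4 + 2*t^3 + t^2 - 2*t + 3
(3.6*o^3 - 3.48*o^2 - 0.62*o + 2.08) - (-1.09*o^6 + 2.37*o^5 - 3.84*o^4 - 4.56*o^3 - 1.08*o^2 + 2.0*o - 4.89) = 1.09*o^6 - 2.37*o^5 + 3.84*o^4 + 8.16*o^3 - 2.4*o^2 - 2.62*o + 6.97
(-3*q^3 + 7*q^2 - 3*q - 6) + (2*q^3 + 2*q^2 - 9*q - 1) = -q^3 + 9*q^2 - 12*q - 7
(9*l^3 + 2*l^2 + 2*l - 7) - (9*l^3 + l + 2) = 2*l^2 + l - 9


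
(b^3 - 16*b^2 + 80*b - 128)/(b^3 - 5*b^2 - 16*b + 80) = (b^2 - 12*b + 32)/(b^2 - b - 20)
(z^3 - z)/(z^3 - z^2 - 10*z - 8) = z*(z - 1)/(z^2 - 2*z - 8)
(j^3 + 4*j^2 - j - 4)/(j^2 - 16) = (j^2 - 1)/(j - 4)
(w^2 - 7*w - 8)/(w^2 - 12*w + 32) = (w + 1)/(w - 4)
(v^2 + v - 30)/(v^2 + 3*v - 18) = (v - 5)/(v - 3)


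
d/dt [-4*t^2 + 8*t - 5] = 8 - 8*t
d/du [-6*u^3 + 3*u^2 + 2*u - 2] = -18*u^2 + 6*u + 2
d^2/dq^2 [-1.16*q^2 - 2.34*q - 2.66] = -2.32000000000000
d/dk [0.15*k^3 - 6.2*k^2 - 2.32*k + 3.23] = 0.45*k^2 - 12.4*k - 2.32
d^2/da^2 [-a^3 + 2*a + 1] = -6*a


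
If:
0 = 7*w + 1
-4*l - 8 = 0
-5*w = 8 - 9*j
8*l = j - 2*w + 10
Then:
No Solution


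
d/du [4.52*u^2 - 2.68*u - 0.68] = 9.04*u - 2.68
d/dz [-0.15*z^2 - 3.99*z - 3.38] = -0.3*z - 3.99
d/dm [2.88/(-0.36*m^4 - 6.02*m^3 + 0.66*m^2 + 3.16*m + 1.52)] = (4.1472*m^3 + 52.0128*m^2 - 3.8016*m - 9.1008)/(-0.36*m^4 - 6.02*m^3 + 0.66*m^2 + 3.16*m + 1.52)^2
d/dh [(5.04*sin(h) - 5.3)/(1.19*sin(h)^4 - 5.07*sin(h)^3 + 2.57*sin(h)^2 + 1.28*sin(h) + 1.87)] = (-17.9928*sin(h)^4 + 76.3336*sin(h)^3 - 93.5658*sin(h)^2 + 27.242*sin(h) + 16.2088)*cos(h)/(1.4161*sin(h)^8 - 12.0666*sin(h)^7 + 31.8215*sin(h)^6 - 23.0134*sin(h)^5 - 1.9237*sin(h)^4 - 12.3826*sin(h)^3 + 11.2502*sin(h)^2 + 4.7872*sin(h) + 3.4969)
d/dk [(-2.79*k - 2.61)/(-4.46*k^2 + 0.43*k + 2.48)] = (12.4434*k^2 - 1.1997*k - (2.79*k + 2.61)*(8.92*k - 0.43) - 6.9192)/(-4.46*k^2 + 0.43*k + 2.48)^2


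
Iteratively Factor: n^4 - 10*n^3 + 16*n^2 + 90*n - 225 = (n + 3)*(n^3 - 13*n^2 + 55*n - 75) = (n - 5)*(n + 3)*(n^2 - 8*n + 15) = (n - 5)*(n - 3)*(n + 3)*(n - 5)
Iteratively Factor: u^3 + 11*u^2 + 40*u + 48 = (u + 3)*(u^2 + 8*u + 16) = (u + 3)*(u + 4)*(u + 4)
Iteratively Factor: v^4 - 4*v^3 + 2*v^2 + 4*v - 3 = (v - 3)*(v^3 - v^2 - v + 1) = (v - 3)*(v - 1)*(v^2 - 1) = (v - 3)*(v - 1)*(v + 1)*(v - 1)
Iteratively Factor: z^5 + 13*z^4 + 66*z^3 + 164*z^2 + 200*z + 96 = (z + 2)*(z^4 + 11*z^3 + 44*z^2 + 76*z + 48) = (z + 2)^2*(z^3 + 9*z^2 + 26*z + 24) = (z + 2)^3*(z^2 + 7*z + 12) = (z + 2)^3*(z + 3)*(z + 4)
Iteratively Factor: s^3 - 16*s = (s - 4)*(s^2 + 4*s) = s*(s - 4)*(s + 4)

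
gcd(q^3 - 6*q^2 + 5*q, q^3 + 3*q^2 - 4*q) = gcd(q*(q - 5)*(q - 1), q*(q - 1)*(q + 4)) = q^2 - q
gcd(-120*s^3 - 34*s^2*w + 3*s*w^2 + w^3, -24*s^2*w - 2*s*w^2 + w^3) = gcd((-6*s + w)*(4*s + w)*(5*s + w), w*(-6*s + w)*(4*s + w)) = 24*s^2 + 2*s*w - w^2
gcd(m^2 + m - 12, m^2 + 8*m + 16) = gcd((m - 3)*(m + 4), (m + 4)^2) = m + 4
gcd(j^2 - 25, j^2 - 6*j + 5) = j - 5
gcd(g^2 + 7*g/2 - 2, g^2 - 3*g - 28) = g + 4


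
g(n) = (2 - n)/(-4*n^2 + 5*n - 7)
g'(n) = (2 - n)*(8*n - 5)/(-4*n^2 + 5*n - 7)^2 - 1/(-4*n^2 + 5*n - 7)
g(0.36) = -0.29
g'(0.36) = 0.07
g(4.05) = 0.04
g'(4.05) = -0.00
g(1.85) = -0.01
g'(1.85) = 0.10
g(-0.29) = -0.26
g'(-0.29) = -0.10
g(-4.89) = -0.05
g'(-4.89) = -0.01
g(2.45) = 0.02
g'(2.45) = 0.03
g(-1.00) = -0.19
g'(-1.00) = -0.09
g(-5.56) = -0.05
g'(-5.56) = -0.01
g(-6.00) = -0.04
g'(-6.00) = -0.00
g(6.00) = 0.03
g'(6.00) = 0.00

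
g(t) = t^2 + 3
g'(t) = 2*t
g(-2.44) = 8.95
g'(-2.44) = -4.88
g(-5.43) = 32.48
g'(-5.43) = -10.86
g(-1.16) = 4.35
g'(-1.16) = -2.32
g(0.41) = 3.17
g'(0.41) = 0.82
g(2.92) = 11.53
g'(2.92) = 5.84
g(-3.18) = 13.11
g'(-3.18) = -6.36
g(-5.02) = 28.20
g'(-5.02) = -10.04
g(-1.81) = 6.28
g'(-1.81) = -3.62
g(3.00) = 12.00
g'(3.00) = 6.00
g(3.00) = 12.00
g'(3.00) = 6.00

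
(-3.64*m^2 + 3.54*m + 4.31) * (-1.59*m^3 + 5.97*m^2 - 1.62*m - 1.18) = 5.7876*m^5 - 27.3594*m^4 + 20.1777*m^3 + 24.2911*m^2 - 11.1594*m - 5.0858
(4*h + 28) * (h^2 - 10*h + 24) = 4*h^3 - 12*h^2 - 184*h + 672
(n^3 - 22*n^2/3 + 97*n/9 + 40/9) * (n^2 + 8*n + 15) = n^5 + 2*n^4/3 - 296*n^3/9 - 58*n^2/3 + 1775*n/9 + 200/3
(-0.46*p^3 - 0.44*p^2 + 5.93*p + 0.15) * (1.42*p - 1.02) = -0.6532*p^4 - 0.1556*p^3 + 8.8694*p^2 - 5.8356*p - 0.153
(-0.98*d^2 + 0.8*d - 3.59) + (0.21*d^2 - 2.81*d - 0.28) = -0.77*d^2 - 2.01*d - 3.87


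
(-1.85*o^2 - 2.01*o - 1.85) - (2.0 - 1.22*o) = -1.85*o^2 - 0.79*o - 3.85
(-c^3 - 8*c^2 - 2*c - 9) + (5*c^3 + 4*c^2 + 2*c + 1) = 4*c^3 - 4*c^2 - 8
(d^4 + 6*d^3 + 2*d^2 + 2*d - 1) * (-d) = -d^5 - 6*d^4 - 2*d^3 - 2*d^2 + d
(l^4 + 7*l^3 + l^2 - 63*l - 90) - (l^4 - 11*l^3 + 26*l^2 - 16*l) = 18*l^3 - 25*l^2 - 47*l - 90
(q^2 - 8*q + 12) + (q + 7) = q^2 - 7*q + 19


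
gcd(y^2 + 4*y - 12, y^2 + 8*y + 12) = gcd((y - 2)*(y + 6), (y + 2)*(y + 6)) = y + 6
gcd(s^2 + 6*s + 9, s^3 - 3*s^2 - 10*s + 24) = s + 3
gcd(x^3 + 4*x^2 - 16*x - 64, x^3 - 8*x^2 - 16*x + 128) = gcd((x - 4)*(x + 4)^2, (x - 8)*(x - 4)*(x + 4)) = x^2 - 16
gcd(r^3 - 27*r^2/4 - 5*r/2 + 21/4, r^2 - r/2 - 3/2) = r + 1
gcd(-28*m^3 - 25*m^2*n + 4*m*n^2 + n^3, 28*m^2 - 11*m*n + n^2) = 4*m - n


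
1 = 1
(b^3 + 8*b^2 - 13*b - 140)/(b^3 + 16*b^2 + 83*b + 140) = (b - 4)/(b + 4)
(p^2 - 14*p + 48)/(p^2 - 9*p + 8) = (p - 6)/(p - 1)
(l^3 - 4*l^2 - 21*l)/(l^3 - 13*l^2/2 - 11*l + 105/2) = 2*l/(2*l - 5)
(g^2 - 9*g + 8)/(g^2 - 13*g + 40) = (g - 1)/(g - 5)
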